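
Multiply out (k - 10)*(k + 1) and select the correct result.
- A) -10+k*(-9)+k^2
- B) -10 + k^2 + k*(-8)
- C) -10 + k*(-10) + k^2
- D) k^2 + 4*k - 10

Expanding (k - 10)*(k + 1):
= -10+k*(-9)+k^2
A) -10+k*(-9)+k^2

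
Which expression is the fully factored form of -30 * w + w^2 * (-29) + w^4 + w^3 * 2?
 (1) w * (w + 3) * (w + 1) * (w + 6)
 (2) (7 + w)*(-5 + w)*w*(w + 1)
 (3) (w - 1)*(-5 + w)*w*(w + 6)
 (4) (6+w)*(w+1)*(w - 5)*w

We need to factor -30 * w + w^2 * (-29) + w^4 + w^3 * 2.
The factored form is (6+w)*(w+1)*(w - 5)*w.
4) (6+w)*(w+1)*(w - 5)*w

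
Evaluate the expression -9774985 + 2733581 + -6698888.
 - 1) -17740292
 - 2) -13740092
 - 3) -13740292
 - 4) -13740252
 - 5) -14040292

First: -9774985 + 2733581 = -7041404
Then: -7041404 + -6698888 = -13740292
3) -13740292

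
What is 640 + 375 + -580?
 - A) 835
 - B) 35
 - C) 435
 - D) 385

First: 640 + 375 = 1015
Then: 1015 + -580 = 435
C) 435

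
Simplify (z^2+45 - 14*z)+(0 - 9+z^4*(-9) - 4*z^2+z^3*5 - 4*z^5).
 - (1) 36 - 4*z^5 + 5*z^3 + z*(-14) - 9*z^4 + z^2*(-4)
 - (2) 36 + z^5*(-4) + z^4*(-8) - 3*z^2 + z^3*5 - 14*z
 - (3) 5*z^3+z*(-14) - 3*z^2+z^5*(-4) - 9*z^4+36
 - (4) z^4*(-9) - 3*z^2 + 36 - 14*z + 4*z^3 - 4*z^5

Adding the polynomials and combining like terms:
(z^2 + 45 - 14*z) + (0 - 9 + z^4*(-9) - 4*z^2 + z^3*5 - 4*z^5)
= 5*z^3+z*(-14) - 3*z^2+z^5*(-4) - 9*z^4+36
3) 5*z^3+z*(-14) - 3*z^2+z^5*(-4) - 9*z^4+36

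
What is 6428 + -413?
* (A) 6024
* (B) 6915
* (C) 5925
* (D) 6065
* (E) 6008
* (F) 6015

6428 + -413 = 6015
F) 6015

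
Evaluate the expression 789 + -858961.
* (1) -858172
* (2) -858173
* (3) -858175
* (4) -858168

789 + -858961 = -858172
1) -858172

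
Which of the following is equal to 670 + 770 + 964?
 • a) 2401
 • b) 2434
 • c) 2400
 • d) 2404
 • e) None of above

First: 670 + 770 = 1440
Then: 1440 + 964 = 2404
d) 2404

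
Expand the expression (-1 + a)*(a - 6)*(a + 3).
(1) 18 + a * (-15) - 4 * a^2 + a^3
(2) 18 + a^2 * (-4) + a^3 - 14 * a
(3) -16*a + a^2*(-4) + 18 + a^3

Expanding (-1 + a)*(a - 6)*(a + 3):
= 18 + a * (-15) - 4 * a^2 + a^3
1) 18 + a * (-15) - 4 * a^2 + a^3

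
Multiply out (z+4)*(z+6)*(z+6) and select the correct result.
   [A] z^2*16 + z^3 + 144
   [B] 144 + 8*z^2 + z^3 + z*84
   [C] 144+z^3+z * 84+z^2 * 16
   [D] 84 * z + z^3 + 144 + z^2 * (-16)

Expanding (z+4)*(z+6)*(z+6):
= 144+z^3+z * 84+z^2 * 16
C) 144+z^3+z * 84+z^2 * 16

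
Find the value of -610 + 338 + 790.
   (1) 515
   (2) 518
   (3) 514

First: -610 + 338 = -272
Then: -272 + 790 = 518
2) 518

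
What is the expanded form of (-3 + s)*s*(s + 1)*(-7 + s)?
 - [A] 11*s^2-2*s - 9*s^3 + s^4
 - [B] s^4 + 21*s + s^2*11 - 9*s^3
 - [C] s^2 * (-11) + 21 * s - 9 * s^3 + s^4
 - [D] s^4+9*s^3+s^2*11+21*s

Expanding (-3 + s)*s*(s + 1)*(-7 + s):
= s^4 + 21*s + s^2*11 - 9*s^3
B) s^4 + 21*s + s^2*11 - 9*s^3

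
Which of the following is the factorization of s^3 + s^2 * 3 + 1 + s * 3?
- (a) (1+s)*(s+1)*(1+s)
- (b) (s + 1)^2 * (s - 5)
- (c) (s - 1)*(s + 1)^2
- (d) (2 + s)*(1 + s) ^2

We need to factor s^3 + s^2 * 3 + 1 + s * 3.
The factored form is (1+s)*(s+1)*(1+s).
a) (1+s)*(s+1)*(1+s)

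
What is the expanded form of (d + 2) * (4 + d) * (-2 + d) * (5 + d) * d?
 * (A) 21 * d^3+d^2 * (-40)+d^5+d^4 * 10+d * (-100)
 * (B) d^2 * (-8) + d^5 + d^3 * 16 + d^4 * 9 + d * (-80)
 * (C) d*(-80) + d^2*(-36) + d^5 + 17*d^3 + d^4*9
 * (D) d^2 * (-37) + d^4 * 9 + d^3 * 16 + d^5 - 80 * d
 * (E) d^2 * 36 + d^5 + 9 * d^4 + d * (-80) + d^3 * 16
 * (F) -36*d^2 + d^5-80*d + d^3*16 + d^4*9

Expanding (d + 2) * (4 + d) * (-2 + d) * (5 + d) * d:
= -36*d^2 + d^5-80*d + d^3*16 + d^4*9
F) -36*d^2 + d^5-80*d + d^3*16 + d^4*9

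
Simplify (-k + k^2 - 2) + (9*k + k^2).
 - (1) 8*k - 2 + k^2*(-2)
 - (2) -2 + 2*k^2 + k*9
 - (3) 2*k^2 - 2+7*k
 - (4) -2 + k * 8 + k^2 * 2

Adding the polynomials and combining like terms:
(-k + k^2 - 2) + (9*k + k^2)
= -2 + k * 8 + k^2 * 2
4) -2 + k * 8 + k^2 * 2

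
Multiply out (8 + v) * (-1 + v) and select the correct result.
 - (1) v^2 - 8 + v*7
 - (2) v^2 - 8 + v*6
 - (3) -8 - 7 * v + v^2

Expanding (8 + v) * (-1 + v):
= v^2 - 8 + v*7
1) v^2 - 8 + v*7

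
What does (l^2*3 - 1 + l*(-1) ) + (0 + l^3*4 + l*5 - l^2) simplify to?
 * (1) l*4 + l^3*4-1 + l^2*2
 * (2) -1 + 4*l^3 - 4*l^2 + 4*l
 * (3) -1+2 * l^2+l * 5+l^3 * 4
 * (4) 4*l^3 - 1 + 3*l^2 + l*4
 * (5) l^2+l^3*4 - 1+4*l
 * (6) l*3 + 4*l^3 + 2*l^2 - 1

Adding the polynomials and combining like terms:
(l^2*3 - 1 + l*(-1)) + (0 + l^3*4 + l*5 - l^2)
= l*4 + l^3*4-1 + l^2*2
1) l*4 + l^3*4-1 + l^2*2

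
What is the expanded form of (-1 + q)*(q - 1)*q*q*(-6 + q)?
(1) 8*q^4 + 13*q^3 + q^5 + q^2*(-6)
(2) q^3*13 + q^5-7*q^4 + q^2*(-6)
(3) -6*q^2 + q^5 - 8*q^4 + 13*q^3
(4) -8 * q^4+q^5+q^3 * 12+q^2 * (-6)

Expanding (-1 + q)*(q - 1)*q*q*(-6 + q):
= -6*q^2 + q^5 - 8*q^4 + 13*q^3
3) -6*q^2 + q^5 - 8*q^4 + 13*q^3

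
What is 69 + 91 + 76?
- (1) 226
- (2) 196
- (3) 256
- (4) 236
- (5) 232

First: 69 + 91 = 160
Then: 160 + 76 = 236
4) 236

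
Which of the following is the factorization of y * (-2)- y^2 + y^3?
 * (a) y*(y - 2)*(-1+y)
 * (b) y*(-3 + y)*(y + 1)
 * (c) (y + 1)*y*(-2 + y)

We need to factor y * (-2)- y^2 + y^3.
The factored form is (y + 1)*y*(-2 + y).
c) (y + 1)*y*(-2 + y)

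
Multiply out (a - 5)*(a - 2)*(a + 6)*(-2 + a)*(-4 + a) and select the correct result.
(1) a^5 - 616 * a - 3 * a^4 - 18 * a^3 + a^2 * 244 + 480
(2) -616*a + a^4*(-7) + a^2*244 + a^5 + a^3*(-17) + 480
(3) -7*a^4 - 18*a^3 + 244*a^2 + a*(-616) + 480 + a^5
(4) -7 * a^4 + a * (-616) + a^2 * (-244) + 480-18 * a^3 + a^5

Expanding (a - 5)*(a - 2)*(a + 6)*(-2 + a)*(-4 + a):
= -7*a^4 - 18*a^3 + 244*a^2 + a*(-616) + 480 + a^5
3) -7*a^4 - 18*a^3 + 244*a^2 + a*(-616) + 480 + a^5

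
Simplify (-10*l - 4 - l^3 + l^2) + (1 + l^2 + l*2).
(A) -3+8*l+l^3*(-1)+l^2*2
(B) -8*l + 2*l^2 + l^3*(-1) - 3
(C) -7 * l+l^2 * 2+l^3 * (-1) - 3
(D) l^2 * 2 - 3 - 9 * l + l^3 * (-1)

Adding the polynomials and combining like terms:
(-10*l - 4 - l^3 + l^2) + (1 + l^2 + l*2)
= -8*l + 2*l^2 + l^3*(-1) - 3
B) -8*l + 2*l^2 + l^3*(-1) - 3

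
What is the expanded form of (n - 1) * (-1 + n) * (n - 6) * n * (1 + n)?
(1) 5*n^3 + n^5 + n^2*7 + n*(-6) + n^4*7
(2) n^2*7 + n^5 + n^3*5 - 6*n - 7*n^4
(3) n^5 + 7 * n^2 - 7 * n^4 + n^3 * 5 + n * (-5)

Expanding (n - 1) * (-1 + n) * (n - 6) * n * (1 + n):
= n^2*7 + n^5 + n^3*5 - 6*n - 7*n^4
2) n^2*7 + n^5 + n^3*5 - 6*n - 7*n^4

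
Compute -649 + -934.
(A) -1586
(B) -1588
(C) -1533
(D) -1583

-649 + -934 = -1583
D) -1583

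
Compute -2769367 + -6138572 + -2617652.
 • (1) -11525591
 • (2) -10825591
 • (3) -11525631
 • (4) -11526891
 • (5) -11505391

First: -2769367 + -6138572 = -8907939
Then: -8907939 + -2617652 = -11525591
1) -11525591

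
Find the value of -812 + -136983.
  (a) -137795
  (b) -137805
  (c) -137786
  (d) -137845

-812 + -136983 = -137795
a) -137795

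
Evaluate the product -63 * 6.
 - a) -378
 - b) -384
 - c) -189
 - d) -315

-63 * 6 = -378
a) -378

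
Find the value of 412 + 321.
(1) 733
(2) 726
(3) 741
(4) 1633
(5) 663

412 + 321 = 733
1) 733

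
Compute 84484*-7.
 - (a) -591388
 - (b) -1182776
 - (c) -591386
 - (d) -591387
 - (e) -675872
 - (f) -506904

84484 * -7 = -591388
a) -591388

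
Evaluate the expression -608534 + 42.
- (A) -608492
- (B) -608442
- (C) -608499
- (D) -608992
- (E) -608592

-608534 + 42 = -608492
A) -608492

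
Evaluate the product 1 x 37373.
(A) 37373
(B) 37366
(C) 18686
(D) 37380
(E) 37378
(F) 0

1 * 37373 = 37373
A) 37373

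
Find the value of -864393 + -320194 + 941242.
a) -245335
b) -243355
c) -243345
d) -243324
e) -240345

First: -864393 + -320194 = -1184587
Then: -1184587 + 941242 = -243345
c) -243345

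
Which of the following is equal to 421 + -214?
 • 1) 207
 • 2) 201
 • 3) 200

421 + -214 = 207
1) 207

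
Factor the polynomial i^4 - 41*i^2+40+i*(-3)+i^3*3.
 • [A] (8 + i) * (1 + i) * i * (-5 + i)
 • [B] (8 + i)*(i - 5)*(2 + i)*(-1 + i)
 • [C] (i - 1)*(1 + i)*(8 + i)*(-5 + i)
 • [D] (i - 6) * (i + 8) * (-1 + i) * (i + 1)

We need to factor i^4 - 41*i^2+40+i*(-3)+i^3*3.
The factored form is (i - 1)*(1 + i)*(8 + i)*(-5 + i).
C) (i - 1)*(1 + i)*(8 + i)*(-5 + i)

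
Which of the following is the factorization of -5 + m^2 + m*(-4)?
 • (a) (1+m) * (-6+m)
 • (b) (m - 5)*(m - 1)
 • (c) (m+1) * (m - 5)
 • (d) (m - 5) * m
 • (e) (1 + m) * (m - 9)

We need to factor -5 + m^2 + m*(-4).
The factored form is (m+1) * (m - 5).
c) (m+1) * (m - 5)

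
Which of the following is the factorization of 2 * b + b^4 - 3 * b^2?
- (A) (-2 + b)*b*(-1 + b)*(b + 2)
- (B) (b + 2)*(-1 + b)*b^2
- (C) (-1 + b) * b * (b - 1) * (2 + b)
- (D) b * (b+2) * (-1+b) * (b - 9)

We need to factor 2 * b + b^4 - 3 * b^2.
The factored form is (-1 + b) * b * (b - 1) * (2 + b).
C) (-1 + b) * b * (b - 1) * (2 + b)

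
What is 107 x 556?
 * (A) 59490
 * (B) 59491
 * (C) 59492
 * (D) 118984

107 * 556 = 59492
C) 59492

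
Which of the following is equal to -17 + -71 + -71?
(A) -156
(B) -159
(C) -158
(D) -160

First: -17 + -71 = -88
Then: -88 + -71 = -159
B) -159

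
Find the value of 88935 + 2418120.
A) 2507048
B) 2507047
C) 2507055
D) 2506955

88935 + 2418120 = 2507055
C) 2507055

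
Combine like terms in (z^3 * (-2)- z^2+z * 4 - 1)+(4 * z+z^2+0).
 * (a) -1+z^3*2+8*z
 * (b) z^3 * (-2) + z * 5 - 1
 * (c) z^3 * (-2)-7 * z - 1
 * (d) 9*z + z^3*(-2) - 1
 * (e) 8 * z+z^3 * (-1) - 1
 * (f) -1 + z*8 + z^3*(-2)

Adding the polynomials and combining like terms:
(z^3*(-2) - z^2 + z*4 - 1) + (4*z + z^2 + 0)
= -1 + z*8 + z^3*(-2)
f) -1 + z*8 + z^3*(-2)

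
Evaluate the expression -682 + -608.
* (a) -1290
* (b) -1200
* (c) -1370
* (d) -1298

-682 + -608 = -1290
a) -1290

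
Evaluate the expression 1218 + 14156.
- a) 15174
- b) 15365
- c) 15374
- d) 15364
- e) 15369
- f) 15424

1218 + 14156 = 15374
c) 15374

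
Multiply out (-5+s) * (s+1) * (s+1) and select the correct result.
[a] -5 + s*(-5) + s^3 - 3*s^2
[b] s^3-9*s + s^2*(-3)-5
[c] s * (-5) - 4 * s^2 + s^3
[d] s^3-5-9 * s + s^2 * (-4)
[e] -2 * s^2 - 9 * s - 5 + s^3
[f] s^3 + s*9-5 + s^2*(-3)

Expanding (-5+s) * (s+1) * (s+1):
= s^3-9*s + s^2*(-3)-5
b) s^3-9*s + s^2*(-3)-5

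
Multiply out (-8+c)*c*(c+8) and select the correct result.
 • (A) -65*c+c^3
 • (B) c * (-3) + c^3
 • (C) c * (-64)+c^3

Expanding (-8+c)*c*(c+8):
= c * (-64)+c^3
C) c * (-64)+c^3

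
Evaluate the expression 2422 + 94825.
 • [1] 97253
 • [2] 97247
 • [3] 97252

2422 + 94825 = 97247
2) 97247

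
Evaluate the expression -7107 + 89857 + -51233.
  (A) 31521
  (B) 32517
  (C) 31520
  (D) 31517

First: -7107 + 89857 = 82750
Then: 82750 + -51233 = 31517
D) 31517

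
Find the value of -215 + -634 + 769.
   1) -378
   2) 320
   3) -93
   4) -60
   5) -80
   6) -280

First: -215 + -634 = -849
Then: -849 + 769 = -80
5) -80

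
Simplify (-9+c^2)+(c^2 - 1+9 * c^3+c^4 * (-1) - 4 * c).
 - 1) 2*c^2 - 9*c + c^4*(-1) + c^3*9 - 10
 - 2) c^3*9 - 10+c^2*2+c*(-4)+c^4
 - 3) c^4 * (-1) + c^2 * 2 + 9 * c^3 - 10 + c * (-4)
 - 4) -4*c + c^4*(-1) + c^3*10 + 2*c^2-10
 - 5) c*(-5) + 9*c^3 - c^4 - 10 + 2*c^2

Adding the polynomials and combining like terms:
(-9 + c^2) + (c^2 - 1 + 9*c^3 + c^4*(-1) - 4*c)
= c^4 * (-1) + c^2 * 2 + 9 * c^3 - 10 + c * (-4)
3) c^4 * (-1) + c^2 * 2 + 9 * c^3 - 10 + c * (-4)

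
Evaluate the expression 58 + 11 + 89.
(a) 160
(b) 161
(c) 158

First: 58 + 11 = 69
Then: 69 + 89 = 158
c) 158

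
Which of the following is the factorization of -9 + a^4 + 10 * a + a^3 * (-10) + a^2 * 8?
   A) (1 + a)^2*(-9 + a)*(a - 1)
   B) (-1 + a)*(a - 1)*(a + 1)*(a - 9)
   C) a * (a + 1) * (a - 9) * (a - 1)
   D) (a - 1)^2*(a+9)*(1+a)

We need to factor -9 + a^4 + 10 * a + a^3 * (-10) + a^2 * 8.
The factored form is (-1 + a)*(a - 1)*(a + 1)*(a - 9).
B) (-1 + a)*(a - 1)*(a + 1)*(a - 9)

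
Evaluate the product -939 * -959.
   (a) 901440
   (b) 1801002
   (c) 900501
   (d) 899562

-939 * -959 = 900501
c) 900501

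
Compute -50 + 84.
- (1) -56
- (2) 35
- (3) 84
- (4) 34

-50 + 84 = 34
4) 34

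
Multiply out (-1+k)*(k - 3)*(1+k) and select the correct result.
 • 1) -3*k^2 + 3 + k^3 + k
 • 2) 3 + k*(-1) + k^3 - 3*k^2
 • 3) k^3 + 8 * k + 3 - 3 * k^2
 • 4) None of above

Expanding (-1+k)*(k - 3)*(1+k):
= 3 + k*(-1) + k^3 - 3*k^2
2) 3 + k*(-1) + k^3 - 3*k^2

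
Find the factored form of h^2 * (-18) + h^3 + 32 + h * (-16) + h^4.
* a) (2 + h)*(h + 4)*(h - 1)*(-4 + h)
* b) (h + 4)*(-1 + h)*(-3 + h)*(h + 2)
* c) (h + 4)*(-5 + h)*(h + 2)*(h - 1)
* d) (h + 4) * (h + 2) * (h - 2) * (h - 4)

We need to factor h^2 * (-18) + h^3 + 32 + h * (-16) + h^4.
The factored form is (2 + h)*(h + 4)*(h - 1)*(-4 + h).
a) (2 + h)*(h + 4)*(h - 1)*(-4 + h)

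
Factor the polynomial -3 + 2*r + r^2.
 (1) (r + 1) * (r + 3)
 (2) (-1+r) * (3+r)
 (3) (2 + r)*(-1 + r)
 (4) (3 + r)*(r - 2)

We need to factor -3 + 2*r + r^2.
The factored form is (-1+r) * (3+r).
2) (-1+r) * (3+r)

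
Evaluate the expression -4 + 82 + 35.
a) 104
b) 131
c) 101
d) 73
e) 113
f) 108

First: -4 + 82 = 78
Then: 78 + 35 = 113
e) 113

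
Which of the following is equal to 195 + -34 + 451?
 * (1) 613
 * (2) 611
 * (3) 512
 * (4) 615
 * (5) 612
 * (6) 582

First: 195 + -34 = 161
Then: 161 + 451 = 612
5) 612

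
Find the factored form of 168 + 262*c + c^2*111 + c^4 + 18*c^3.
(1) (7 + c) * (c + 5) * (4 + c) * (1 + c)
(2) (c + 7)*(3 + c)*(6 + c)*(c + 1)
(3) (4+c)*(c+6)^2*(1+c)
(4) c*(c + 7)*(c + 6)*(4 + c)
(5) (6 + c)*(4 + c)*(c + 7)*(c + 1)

We need to factor 168 + 262*c + c^2*111 + c^4 + 18*c^3.
The factored form is (6 + c)*(4 + c)*(c + 7)*(c + 1).
5) (6 + c)*(4 + c)*(c + 7)*(c + 1)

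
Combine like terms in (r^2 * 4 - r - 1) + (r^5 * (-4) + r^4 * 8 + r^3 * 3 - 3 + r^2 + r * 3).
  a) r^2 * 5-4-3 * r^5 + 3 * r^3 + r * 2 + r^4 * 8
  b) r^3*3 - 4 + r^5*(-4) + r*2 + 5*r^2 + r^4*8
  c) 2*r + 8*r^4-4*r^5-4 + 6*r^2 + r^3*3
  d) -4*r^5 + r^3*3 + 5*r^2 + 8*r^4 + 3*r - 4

Adding the polynomials and combining like terms:
(r^2*4 - r - 1) + (r^5*(-4) + r^4*8 + r^3*3 - 3 + r^2 + r*3)
= r^3*3 - 4 + r^5*(-4) + r*2 + 5*r^2 + r^4*8
b) r^3*3 - 4 + r^5*(-4) + r*2 + 5*r^2 + r^4*8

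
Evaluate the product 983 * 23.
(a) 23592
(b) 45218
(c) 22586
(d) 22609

983 * 23 = 22609
d) 22609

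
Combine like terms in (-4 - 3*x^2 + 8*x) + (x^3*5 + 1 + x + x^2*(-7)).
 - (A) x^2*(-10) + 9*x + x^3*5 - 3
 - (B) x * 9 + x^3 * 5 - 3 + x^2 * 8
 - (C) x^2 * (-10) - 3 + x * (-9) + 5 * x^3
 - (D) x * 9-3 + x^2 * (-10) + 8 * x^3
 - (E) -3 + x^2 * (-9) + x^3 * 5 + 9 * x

Adding the polynomials and combining like terms:
(-4 - 3*x^2 + 8*x) + (x^3*5 + 1 + x + x^2*(-7))
= x^2*(-10) + 9*x + x^3*5 - 3
A) x^2*(-10) + 9*x + x^3*5 - 3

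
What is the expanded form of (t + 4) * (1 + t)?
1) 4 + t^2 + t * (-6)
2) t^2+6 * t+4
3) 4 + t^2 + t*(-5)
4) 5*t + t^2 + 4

Expanding (t + 4) * (1 + t):
= 5*t + t^2 + 4
4) 5*t + t^2 + 4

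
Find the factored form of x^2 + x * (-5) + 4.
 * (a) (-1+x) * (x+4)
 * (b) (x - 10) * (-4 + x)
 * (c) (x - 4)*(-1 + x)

We need to factor x^2 + x * (-5) + 4.
The factored form is (x - 4)*(-1 + x).
c) (x - 4)*(-1 + x)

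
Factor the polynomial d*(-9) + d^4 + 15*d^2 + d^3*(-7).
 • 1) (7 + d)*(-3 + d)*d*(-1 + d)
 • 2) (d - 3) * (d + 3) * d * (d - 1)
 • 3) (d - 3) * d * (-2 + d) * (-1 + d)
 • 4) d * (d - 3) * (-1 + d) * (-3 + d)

We need to factor d*(-9) + d^4 + 15*d^2 + d^3*(-7).
The factored form is d * (d - 3) * (-1 + d) * (-3 + d).
4) d * (d - 3) * (-1 + d) * (-3 + d)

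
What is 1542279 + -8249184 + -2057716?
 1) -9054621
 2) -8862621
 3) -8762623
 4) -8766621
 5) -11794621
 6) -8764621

First: 1542279 + -8249184 = -6706905
Then: -6706905 + -2057716 = -8764621
6) -8764621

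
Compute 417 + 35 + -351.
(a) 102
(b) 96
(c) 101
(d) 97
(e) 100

First: 417 + 35 = 452
Then: 452 + -351 = 101
c) 101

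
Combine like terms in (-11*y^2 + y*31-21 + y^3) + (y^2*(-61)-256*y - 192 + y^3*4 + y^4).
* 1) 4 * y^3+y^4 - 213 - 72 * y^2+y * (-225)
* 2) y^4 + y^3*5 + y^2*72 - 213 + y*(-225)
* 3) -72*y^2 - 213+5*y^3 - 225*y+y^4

Adding the polynomials and combining like terms:
(-11*y^2 + y*31 - 21 + y^3) + (y^2*(-61) - 256*y - 192 + y^3*4 + y^4)
= -72*y^2 - 213+5*y^3 - 225*y+y^4
3) -72*y^2 - 213+5*y^3 - 225*y+y^4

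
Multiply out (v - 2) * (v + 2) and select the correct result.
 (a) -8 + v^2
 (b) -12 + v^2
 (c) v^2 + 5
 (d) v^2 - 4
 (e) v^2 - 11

Expanding (v - 2) * (v + 2):
= v^2 - 4
d) v^2 - 4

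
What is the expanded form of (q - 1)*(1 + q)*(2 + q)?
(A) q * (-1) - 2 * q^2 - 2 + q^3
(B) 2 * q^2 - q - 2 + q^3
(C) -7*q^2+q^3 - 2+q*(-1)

Expanding (q - 1)*(1 + q)*(2 + q):
= 2 * q^2 - q - 2 + q^3
B) 2 * q^2 - q - 2 + q^3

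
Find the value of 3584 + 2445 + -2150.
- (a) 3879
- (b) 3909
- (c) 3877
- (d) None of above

First: 3584 + 2445 = 6029
Then: 6029 + -2150 = 3879
a) 3879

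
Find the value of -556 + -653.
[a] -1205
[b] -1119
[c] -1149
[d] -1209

-556 + -653 = -1209
d) -1209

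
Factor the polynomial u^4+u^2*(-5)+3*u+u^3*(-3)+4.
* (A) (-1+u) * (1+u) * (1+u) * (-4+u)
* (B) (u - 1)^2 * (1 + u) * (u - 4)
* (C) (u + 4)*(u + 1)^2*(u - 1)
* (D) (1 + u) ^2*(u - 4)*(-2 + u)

We need to factor u^4+u^2*(-5)+3*u+u^3*(-3)+4.
The factored form is (-1+u) * (1+u) * (1+u) * (-4+u).
A) (-1+u) * (1+u) * (1+u) * (-4+u)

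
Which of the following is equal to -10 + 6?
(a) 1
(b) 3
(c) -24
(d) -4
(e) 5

-10 + 6 = -4
d) -4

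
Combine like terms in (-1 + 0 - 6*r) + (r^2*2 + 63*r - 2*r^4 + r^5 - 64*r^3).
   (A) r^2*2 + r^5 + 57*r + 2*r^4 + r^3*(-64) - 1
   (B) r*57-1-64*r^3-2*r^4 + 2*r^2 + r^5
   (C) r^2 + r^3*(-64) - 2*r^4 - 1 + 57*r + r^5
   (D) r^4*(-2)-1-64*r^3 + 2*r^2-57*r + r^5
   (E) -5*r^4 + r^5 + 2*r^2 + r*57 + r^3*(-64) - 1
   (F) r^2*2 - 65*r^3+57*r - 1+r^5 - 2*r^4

Adding the polynomials and combining like terms:
(-1 + 0 - 6*r) + (r^2*2 + 63*r - 2*r^4 + r^5 - 64*r^3)
= r*57-1-64*r^3-2*r^4 + 2*r^2 + r^5
B) r*57-1-64*r^3-2*r^4 + 2*r^2 + r^5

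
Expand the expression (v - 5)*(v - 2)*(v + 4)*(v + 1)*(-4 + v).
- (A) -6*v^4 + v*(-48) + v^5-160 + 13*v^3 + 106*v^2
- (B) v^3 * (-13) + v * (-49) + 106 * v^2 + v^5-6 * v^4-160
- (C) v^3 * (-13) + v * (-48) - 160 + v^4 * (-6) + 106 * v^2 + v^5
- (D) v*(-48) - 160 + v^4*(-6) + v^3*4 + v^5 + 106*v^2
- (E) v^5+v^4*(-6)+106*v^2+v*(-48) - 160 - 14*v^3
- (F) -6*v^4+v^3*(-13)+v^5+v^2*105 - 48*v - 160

Expanding (v - 5)*(v - 2)*(v + 4)*(v + 1)*(-4 + v):
= v^3 * (-13) + v * (-48) - 160 + v^4 * (-6) + 106 * v^2 + v^5
C) v^3 * (-13) + v * (-48) - 160 + v^4 * (-6) + 106 * v^2 + v^5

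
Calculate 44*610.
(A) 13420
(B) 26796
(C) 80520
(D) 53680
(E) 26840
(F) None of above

44 * 610 = 26840
E) 26840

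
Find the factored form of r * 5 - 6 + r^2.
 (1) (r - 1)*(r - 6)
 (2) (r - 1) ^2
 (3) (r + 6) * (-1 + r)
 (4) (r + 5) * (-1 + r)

We need to factor r * 5 - 6 + r^2.
The factored form is (r + 6) * (-1 + r).
3) (r + 6) * (-1 + r)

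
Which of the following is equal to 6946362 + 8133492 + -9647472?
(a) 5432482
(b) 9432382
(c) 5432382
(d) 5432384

First: 6946362 + 8133492 = 15079854
Then: 15079854 + -9647472 = 5432382
c) 5432382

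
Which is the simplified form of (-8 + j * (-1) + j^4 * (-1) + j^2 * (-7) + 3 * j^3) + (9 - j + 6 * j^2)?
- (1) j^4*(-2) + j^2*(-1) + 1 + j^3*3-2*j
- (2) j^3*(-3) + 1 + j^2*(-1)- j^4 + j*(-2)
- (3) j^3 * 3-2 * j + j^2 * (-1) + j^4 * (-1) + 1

Adding the polynomials and combining like terms:
(-8 + j*(-1) + j^4*(-1) + j^2*(-7) + 3*j^3) + (9 - j + 6*j^2)
= j^3 * 3-2 * j + j^2 * (-1) + j^4 * (-1) + 1
3) j^3 * 3-2 * j + j^2 * (-1) + j^4 * (-1) + 1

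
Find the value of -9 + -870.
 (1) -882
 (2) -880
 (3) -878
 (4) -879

-9 + -870 = -879
4) -879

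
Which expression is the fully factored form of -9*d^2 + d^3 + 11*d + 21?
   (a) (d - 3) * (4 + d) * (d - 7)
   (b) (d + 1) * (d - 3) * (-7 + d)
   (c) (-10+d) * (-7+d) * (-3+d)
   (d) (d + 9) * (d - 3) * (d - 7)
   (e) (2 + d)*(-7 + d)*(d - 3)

We need to factor -9*d^2 + d^3 + 11*d + 21.
The factored form is (d + 1) * (d - 3) * (-7 + d).
b) (d + 1) * (d - 3) * (-7 + d)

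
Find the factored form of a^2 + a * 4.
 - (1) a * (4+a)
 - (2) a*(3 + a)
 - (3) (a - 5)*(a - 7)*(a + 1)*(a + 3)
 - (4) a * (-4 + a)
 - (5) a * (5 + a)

We need to factor a^2 + a * 4.
The factored form is a * (4+a).
1) a * (4+a)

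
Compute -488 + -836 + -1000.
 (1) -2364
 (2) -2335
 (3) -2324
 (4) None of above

First: -488 + -836 = -1324
Then: -1324 + -1000 = -2324
3) -2324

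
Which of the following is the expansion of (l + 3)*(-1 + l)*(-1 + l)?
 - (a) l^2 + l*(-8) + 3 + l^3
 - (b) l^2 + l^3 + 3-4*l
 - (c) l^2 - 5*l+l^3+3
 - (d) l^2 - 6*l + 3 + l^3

Expanding (l + 3)*(-1 + l)*(-1 + l):
= l^2 - 5*l+l^3+3
c) l^2 - 5*l+l^3+3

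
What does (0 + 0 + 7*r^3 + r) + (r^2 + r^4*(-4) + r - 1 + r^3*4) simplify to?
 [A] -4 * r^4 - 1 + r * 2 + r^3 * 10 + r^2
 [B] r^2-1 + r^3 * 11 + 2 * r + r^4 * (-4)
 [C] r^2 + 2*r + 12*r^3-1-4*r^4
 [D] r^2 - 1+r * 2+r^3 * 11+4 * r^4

Adding the polynomials and combining like terms:
(0 + 0 + 7*r^3 + r) + (r^2 + r^4*(-4) + r - 1 + r^3*4)
= r^2-1 + r^3 * 11 + 2 * r + r^4 * (-4)
B) r^2-1 + r^3 * 11 + 2 * r + r^4 * (-4)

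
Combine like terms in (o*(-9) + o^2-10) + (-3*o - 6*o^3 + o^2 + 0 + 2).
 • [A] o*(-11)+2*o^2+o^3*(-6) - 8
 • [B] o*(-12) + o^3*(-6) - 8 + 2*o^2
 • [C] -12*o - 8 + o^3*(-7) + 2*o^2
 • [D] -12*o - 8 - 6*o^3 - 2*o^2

Adding the polynomials and combining like terms:
(o*(-9) + o^2 - 10) + (-3*o - 6*o^3 + o^2 + 0 + 2)
= o*(-12) + o^3*(-6) - 8 + 2*o^2
B) o*(-12) + o^3*(-6) - 8 + 2*o^2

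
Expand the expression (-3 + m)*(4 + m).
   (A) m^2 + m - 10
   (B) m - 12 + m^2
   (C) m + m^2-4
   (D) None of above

Expanding (-3 + m)*(4 + m):
= m - 12 + m^2
B) m - 12 + m^2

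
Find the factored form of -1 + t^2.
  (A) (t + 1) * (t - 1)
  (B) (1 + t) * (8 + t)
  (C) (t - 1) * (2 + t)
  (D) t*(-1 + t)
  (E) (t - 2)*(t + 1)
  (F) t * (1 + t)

We need to factor -1 + t^2.
The factored form is (t + 1) * (t - 1).
A) (t + 1) * (t - 1)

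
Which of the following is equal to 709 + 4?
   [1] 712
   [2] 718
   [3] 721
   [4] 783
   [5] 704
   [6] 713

709 + 4 = 713
6) 713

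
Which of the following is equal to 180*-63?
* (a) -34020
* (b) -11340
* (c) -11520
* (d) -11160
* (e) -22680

180 * -63 = -11340
b) -11340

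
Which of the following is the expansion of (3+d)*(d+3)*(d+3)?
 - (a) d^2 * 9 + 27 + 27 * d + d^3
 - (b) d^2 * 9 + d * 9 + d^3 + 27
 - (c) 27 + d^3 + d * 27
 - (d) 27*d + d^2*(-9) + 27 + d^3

Expanding (3+d)*(d+3)*(d+3):
= d^2 * 9 + 27 + 27 * d + d^3
a) d^2 * 9 + 27 + 27 * d + d^3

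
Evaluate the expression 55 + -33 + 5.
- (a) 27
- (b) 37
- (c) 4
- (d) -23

First: 55 + -33 = 22
Then: 22 + 5 = 27
a) 27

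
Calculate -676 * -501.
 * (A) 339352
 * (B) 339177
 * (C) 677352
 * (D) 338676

-676 * -501 = 338676
D) 338676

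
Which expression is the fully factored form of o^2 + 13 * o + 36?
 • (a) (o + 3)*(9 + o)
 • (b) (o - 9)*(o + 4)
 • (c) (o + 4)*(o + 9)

We need to factor o^2 + 13 * o + 36.
The factored form is (o + 4)*(o + 9).
c) (o + 4)*(o + 9)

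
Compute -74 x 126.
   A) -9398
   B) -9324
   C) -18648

-74 * 126 = -9324
B) -9324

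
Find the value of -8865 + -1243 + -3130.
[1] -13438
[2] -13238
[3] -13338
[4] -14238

First: -8865 + -1243 = -10108
Then: -10108 + -3130 = -13238
2) -13238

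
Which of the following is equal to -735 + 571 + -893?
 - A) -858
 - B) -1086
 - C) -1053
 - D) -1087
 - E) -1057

First: -735 + 571 = -164
Then: -164 + -893 = -1057
E) -1057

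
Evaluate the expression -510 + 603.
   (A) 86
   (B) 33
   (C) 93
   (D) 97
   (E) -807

-510 + 603 = 93
C) 93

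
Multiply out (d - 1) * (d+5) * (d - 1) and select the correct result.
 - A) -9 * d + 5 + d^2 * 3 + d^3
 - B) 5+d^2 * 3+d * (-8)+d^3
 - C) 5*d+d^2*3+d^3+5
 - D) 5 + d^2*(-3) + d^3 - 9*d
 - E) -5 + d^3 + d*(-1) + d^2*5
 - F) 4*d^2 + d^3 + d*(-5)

Expanding (d - 1) * (d+5) * (d - 1):
= -9 * d + 5 + d^2 * 3 + d^3
A) -9 * d + 5 + d^2 * 3 + d^3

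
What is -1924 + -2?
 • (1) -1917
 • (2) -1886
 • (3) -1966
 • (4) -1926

-1924 + -2 = -1926
4) -1926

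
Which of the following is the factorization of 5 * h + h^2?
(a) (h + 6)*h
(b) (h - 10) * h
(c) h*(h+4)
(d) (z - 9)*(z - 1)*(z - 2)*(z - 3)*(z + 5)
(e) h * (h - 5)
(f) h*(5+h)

We need to factor 5 * h + h^2.
The factored form is h*(5+h).
f) h*(5+h)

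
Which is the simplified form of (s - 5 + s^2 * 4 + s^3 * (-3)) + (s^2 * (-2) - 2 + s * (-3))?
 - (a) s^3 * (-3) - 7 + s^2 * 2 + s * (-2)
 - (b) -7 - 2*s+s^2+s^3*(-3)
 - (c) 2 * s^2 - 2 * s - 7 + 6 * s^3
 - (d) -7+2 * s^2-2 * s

Adding the polynomials and combining like terms:
(s - 5 + s^2*4 + s^3*(-3)) + (s^2*(-2) - 2 + s*(-3))
= s^3 * (-3) - 7 + s^2 * 2 + s * (-2)
a) s^3 * (-3) - 7 + s^2 * 2 + s * (-2)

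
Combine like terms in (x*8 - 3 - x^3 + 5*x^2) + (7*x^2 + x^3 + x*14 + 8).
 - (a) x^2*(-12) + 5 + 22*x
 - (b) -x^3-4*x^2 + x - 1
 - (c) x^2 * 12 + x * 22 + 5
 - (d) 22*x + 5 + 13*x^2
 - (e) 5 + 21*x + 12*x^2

Adding the polynomials and combining like terms:
(x*8 - 3 - x^3 + 5*x^2) + (7*x^2 + x^3 + x*14 + 8)
= x^2 * 12 + x * 22 + 5
c) x^2 * 12 + x * 22 + 5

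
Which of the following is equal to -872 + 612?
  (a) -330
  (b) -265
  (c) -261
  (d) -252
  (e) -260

-872 + 612 = -260
e) -260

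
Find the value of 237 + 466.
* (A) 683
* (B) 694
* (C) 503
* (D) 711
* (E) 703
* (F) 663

237 + 466 = 703
E) 703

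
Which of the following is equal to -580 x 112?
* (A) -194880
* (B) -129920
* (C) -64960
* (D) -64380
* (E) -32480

-580 * 112 = -64960
C) -64960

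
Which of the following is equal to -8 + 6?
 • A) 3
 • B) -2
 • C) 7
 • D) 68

-8 + 6 = -2
B) -2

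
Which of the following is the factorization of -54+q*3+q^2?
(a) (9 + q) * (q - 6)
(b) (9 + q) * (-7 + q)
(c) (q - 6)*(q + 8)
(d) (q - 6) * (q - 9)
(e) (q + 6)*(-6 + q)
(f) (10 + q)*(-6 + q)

We need to factor -54+q*3+q^2.
The factored form is (9 + q) * (q - 6).
a) (9 + q) * (q - 6)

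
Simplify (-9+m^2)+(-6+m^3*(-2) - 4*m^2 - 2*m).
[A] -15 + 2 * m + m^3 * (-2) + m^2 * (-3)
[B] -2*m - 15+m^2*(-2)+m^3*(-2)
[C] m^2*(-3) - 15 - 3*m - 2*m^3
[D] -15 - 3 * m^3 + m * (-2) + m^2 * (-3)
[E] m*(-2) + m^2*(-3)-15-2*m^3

Adding the polynomials and combining like terms:
(-9 + m^2) + (-6 + m^3*(-2) - 4*m^2 - 2*m)
= m*(-2) + m^2*(-3)-15-2*m^3
E) m*(-2) + m^2*(-3)-15-2*m^3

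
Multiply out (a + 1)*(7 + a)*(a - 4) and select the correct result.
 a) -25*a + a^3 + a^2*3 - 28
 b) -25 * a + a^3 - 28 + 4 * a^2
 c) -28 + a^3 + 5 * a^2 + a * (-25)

Expanding (a + 1)*(7 + a)*(a - 4):
= -25 * a + a^3 - 28 + 4 * a^2
b) -25 * a + a^3 - 28 + 4 * a^2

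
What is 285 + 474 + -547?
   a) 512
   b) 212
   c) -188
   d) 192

First: 285 + 474 = 759
Then: 759 + -547 = 212
b) 212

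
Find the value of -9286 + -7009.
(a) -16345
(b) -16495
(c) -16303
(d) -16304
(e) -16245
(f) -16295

-9286 + -7009 = -16295
f) -16295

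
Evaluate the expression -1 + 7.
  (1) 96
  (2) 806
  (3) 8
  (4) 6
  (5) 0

-1 + 7 = 6
4) 6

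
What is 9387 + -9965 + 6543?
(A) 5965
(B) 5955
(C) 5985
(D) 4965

First: 9387 + -9965 = -578
Then: -578 + 6543 = 5965
A) 5965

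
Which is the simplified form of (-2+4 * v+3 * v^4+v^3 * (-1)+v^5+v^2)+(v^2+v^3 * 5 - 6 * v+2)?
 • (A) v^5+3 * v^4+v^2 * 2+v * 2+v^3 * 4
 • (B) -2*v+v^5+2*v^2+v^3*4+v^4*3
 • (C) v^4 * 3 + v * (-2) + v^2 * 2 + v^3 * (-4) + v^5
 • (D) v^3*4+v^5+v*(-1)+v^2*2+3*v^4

Adding the polynomials and combining like terms:
(-2 + 4*v + 3*v^4 + v^3*(-1) + v^5 + v^2) + (v^2 + v^3*5 - 6*v + 2)
= -2*v+v^5+2*v^2+v^3*4+v^4*3
B) -2*v+v^5+2*v^2+v^3*4+v^4*3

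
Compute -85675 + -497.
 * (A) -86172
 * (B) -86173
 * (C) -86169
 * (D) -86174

-85675 + -497 = -86172
A) -86172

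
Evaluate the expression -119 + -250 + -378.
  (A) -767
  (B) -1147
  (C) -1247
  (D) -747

First: -119 + -250 = -369
Then: -369 + -378 = -747
D) -747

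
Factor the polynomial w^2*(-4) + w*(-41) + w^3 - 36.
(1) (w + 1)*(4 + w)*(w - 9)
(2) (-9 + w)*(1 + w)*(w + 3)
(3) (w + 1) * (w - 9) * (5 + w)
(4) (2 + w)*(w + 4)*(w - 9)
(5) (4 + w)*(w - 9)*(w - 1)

We need to factor w^2*(-4) + w*(-41) + w^3 - 36.
The factored form is (w + 1)*(4 + w)*(w - 9).
1) (w + 1)*(4 + w)*(w - 9)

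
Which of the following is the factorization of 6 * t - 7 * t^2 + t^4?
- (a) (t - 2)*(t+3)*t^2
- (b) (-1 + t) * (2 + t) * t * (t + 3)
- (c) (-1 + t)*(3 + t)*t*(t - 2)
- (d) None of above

We need to factor 6 * t - 7 * t^2 + t^4.
The factored form is (-1 + t)*(3 + t)*t*(t - 2).
c) (-1 + t)*(3 + t)*t*(t - 2)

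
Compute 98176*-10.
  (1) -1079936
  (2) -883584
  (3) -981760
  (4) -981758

98176 * -10 = -981760
3) -981760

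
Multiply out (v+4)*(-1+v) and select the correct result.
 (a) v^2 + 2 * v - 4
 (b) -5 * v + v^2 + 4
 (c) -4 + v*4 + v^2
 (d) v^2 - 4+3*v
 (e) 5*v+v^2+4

Expanding (v+4)*(-1+v):
= v^2 - 4+3*v
d) v^2 - 4+3*v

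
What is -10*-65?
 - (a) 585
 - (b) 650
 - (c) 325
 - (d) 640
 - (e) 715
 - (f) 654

-10 * -65 = 650
b) 650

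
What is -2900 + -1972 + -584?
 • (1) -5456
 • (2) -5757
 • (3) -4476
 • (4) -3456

First: -2900 + -1972 = -4872
Then: -4872 + -584 = -5456
1) -5456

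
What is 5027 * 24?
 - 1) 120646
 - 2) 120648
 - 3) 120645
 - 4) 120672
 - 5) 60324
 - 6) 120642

5027 * 24 = 120648
2) 120648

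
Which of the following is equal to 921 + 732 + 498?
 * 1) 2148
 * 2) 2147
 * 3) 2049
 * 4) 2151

First: 921 + 732 = 1653
Then: 1653 + 498 = 2151
4) 2151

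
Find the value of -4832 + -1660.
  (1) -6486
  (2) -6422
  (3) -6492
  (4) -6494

-4832 + -1660 = -6492
3) -6492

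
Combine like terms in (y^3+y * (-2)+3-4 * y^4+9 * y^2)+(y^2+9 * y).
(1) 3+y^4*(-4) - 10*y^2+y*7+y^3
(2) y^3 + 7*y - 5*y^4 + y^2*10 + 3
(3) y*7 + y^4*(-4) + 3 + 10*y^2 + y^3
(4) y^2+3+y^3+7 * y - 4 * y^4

Adding the polynomials and combining like terms:
(y^3 + y*(-2) + 3 - 4*y^4 + 9*y^2) + (y^2 + 9*y)
= y*7 + y^4*(-4) + 3 + 10*y^2 + y^3
3) y*7 + y^4*(-4) + 3 + 10*y^2 + y^3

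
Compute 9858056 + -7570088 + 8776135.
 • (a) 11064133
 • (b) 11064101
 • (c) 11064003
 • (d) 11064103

First: 9858056 + -7570088 = 2287968
Then: 2287968 + 8776135 = 11064103
d) 11064103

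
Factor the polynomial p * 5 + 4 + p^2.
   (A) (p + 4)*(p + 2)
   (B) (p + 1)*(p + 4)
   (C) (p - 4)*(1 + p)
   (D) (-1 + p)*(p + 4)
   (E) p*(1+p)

We need to factor p * 5 + 4 + p^2.
The factored form is (p + 1)*(p + 4).
B) (p + 1)*(p + 4)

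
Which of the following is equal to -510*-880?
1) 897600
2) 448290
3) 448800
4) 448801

-510 * -880 = 448800
3) 448800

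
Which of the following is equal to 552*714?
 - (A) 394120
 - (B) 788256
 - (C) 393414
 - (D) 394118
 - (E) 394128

552 * 714 = 394128
E) 394128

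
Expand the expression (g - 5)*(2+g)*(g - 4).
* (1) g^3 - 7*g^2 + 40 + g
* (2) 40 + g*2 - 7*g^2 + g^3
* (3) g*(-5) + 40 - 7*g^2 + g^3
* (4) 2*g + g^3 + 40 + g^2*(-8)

Expanding (g - 5)*(2+g)*(g - 4):
= 40 + g*2 - 7*g^2 + g^3
2) 40 + g*2 - 7*g^2 + g^3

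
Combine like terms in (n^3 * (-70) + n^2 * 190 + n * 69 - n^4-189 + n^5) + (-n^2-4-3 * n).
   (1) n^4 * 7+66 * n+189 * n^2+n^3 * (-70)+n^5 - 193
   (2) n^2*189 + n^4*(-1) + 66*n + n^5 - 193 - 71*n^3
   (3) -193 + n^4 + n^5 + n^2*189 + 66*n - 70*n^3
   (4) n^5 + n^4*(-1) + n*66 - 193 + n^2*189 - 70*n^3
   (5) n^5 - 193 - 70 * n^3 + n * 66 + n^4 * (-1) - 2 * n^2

Adding the polynomials and combining like terms:
(n^3*(-70) + n^2*190 + n*69 - n^4 - 189 + n^5) + (-n^2 - 4 - 3*n)
= n^5 + n^4*(-1) + n*66 - 193 + n^2*189 - 70*n^3
4) n^5 + n^4*(-1) + n*66 - 193 + n^2*189 - 70*n^3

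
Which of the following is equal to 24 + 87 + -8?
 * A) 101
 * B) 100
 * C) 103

First: 24 + 87 = 111
Then: 111 + -8 = 103
C) 103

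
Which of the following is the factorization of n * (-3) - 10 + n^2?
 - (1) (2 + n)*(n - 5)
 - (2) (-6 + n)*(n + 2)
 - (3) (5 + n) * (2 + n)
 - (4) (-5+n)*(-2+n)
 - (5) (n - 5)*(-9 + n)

We need to factor n * (-3) - 10 + n^2.
The factored form is (2 + n)*(n - 5).
1) (2 + n)*(n - 5)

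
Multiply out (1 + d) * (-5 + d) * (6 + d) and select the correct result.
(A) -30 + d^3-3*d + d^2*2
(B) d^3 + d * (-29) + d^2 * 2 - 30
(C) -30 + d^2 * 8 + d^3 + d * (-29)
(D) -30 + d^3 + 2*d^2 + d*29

Expanding (1 + d) * (-5 + d) * (6 + d):
= d^3 + d * (-29) + d^2 * 2 - 30
B) d^3 + d * (-29) + d^2 * 2 - 30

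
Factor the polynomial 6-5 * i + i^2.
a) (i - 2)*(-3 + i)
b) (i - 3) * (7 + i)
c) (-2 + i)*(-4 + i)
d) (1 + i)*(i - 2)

We need to factor 6-5 * i + i^2.
The factored form is (i - 2)*(-3 + i).
a) (i - 2)*(-3 + i)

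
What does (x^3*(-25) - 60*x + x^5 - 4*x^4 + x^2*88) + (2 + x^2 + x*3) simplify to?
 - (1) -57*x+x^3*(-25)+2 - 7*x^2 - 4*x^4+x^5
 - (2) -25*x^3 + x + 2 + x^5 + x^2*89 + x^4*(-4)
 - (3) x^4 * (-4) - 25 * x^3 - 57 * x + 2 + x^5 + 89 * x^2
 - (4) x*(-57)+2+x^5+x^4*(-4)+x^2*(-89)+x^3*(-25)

Adding the polynomials and combining like terms:
(x^3*(-25) - 60*x + x^5 - 4*x^4 + x^2*88) + (2 + x^2 + x*3)
= x^4 * (-4) - 25 * x^3 - 57 * x + 2 + x^5 + 89 * x^2
3) x^4 * (-4) - 25 * x^3 - 57 * x + 2 + x^5 + 89 * x^2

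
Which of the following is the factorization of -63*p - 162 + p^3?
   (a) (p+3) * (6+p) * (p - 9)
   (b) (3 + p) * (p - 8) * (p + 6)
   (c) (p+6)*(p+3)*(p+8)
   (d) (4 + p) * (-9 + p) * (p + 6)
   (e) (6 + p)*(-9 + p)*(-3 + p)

We need to factor -63*p - 162 + p^3.
The factored form is (p+3) * (6+p) * (p - 9).
a) (p+3) * (6+p) * (p - 9)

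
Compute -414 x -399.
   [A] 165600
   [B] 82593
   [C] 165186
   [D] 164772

-414 * -399 = 165186
C) 165186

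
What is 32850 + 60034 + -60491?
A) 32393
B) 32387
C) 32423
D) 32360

First: 32850 + 60034 = 92884
Then: 92884 + -60491 = 32393
A) 32393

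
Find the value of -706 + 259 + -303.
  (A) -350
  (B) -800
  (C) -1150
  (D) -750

First: -706 + 259 = -447
Then: -447 + -303 = -750
D) -750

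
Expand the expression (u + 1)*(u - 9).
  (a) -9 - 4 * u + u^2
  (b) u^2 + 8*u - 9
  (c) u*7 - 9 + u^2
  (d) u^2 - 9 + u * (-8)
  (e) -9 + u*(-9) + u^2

Expanding (u + 1)*(u - 9):
= u^2 - 9 + u * (-8)
d) u^2 - 9 + u * (-8)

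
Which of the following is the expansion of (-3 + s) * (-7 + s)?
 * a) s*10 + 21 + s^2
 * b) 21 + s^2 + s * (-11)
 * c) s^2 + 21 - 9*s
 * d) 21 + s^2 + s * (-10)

Expanding (-3 + s) * (-7 + s):
= 21 + s^2 + s * (-10)
d) 21 + s^2 + s * (-10)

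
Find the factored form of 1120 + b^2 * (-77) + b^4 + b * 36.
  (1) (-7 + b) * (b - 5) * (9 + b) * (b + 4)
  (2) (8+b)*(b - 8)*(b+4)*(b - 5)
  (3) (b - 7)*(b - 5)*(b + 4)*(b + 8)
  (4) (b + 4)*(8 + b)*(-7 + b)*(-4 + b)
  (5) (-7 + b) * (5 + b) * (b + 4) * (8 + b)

We need to factor 1120 + b^2 * (-77) + b^4 + b * 36.
The factored form is (b - 7)*(b - 5)*(b + 4)*(b + 8).
3) (b - 7)*(b - 5)*(b + 4)*(b + 8)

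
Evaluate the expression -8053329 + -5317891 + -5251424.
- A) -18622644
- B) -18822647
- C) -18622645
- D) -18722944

First: -8053329 + -5317891 = -13371220
Then: -13371220 + -5251424 = -18622644
A) -18622644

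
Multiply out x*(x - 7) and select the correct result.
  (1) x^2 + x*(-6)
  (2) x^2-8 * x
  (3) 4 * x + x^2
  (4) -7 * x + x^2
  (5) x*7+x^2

Expanding x*(x - 7):
= -7 * x + x^2
4) -7 * x + x^2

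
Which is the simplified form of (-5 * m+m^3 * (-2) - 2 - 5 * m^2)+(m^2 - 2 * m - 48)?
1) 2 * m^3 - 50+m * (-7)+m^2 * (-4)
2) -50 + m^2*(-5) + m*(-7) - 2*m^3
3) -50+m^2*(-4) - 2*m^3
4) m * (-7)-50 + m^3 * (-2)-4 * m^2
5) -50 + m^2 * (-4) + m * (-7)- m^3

Adding the polynomials and combining like terms:
(-5*m + m^3*(-2) - 2 - 5*m^2) + (m^2 - 2*m - 48)
= m * (-7)-50 + m^3 * (-2)-4 * m^2
4) m * (-7)-50 + m^3 * (-2)-4 * m^2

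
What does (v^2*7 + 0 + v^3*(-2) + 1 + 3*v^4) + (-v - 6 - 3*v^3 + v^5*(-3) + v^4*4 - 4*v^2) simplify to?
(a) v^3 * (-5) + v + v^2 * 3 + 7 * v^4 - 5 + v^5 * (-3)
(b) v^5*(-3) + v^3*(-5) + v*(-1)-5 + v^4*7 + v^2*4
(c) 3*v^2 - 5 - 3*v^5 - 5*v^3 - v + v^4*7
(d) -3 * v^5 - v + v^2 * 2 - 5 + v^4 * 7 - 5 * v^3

Adding the polynomials and combining like terms:
(v^2*7 + 0 + v^3*(-2) + 1 + 3*v^4) + (-v - 6 - 3*v^3 + v^5*(-3) + v^4*4 - 4*v^2)
= 3*v^2 - 5 - 3*v^5 - 5*v^3 - v + v^4*7
c) 3*v^2 - 5 - 3*v^5 - 5*v^3 - v + v^4*7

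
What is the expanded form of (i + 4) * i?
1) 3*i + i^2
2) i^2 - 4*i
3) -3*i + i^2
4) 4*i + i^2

Expanding (i + 4) * i:
= 4*i + i^2
4) 4*i + i^2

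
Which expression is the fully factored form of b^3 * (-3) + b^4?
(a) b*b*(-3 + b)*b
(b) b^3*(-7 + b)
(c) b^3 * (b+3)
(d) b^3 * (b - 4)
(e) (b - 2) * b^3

We need to factor b^3 * (-3) + b^4.
The factored form is b*b*(-3 + b)*b.
a) b*b*(-3 + b)*b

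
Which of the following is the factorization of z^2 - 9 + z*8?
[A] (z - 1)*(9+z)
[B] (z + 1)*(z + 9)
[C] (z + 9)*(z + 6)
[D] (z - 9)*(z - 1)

We need to factor z^2 - 9 + z*8.
The factored form is (z - 1)*(9+z).
A) (z - 1)*(9+z)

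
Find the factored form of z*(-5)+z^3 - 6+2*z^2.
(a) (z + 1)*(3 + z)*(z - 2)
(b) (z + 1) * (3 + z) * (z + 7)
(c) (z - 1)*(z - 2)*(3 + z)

We need to factor z*(-5)+z^3 - 6+2*z^2.
The factored form is (z + 1)*(3 + z)*(z - 2).
a) (z + 1)*(3 + z)*(z - 2)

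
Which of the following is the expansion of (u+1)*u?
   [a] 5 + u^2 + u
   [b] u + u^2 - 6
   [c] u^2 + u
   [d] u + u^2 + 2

Expanding (u+1)*u:
= u^2 + u
c) u^2 + u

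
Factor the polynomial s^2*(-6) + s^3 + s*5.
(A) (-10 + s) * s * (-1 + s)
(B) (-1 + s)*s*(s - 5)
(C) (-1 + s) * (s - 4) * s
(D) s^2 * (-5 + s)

We need to factor s^2*(-6) + s^3 + s*5.
The factored form is (-1 + s)*s*(s - 5).
B) (-1 + s)*s*(s - 5)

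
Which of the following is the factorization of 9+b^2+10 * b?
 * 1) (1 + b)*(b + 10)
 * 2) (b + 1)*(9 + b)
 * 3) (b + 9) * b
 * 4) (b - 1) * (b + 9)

We need to factor 9+b^2+10 * b.
The factored form is (b + 1)*(9 + b).
2) (b + 1)*(9 + b)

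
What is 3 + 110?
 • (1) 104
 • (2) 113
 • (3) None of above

3 + 110 = 113
2) 113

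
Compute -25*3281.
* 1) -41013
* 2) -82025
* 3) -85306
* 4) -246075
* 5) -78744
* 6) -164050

-25 * 3281 = -82025
2) -82025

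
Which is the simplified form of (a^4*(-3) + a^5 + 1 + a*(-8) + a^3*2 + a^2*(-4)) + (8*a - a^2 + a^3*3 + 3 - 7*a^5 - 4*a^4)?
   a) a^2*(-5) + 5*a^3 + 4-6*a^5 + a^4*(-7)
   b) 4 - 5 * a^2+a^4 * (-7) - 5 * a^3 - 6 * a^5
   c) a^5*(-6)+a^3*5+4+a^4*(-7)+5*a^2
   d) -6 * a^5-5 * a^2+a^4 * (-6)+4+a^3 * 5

Adding the polynomials and combining like terms:
(a^4*(-3) + a^5 + 1 + a*(-8) + a^3*2 + a^2*(-4)) + (8*a - a^2 + a^3*3 + 3 - 7*a^5 - 4*a^4)
= a^2*(-5) + 5*a^3 + 4-6*a^5 + a^4*(-7)
a) a^2*(-5) + 5*a^3 + 4-6*a^5 + a^4*(-7)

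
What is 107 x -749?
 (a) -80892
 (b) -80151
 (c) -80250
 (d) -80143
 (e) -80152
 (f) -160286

107 * -749 = -80143
d) -80143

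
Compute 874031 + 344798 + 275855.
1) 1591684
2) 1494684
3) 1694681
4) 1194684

First: 874031 + 344798 = 1218829
Then: 1218829 + 275855 = 1494684
2) 1494684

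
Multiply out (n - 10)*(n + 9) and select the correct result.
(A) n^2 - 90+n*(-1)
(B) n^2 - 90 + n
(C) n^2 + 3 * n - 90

Expanding (n - 10)*(n + 9):
= n^2 - 90+n*(-1)
A) n^2 - 90+n*(-1)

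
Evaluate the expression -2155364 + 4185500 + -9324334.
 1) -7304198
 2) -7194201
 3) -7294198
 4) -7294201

First: -2155364 + 4185500 = 2030136
Then: 2030136 + -9324334 = -7294198
3) -7294198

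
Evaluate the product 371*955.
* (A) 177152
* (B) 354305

371 * 955 = 354305
B) 354305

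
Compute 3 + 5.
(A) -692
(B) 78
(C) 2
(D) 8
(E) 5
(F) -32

3 + 5 = 8
D) 8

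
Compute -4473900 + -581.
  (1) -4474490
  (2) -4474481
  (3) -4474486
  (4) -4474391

-4473900 + -581 = -4474481
2) -4474481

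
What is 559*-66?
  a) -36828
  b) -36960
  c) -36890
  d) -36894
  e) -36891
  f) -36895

559 * -66 = -36894
d) -36894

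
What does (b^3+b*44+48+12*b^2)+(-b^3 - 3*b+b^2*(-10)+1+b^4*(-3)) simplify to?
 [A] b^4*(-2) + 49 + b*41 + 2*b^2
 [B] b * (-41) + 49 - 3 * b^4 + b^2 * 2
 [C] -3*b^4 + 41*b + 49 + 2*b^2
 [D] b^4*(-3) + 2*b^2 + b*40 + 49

Adding the polynomials and combining like terms:
(b^3 + b*44 + 48 + 12*b^2) + (-b^3 - 3*b + b^2*(-10) + 1 + b^4*(-3))
= -3*b^4 + 41*b + 49 + 2*b^2
C) -3*b^4 + 41*b + 49 + 2*b^2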